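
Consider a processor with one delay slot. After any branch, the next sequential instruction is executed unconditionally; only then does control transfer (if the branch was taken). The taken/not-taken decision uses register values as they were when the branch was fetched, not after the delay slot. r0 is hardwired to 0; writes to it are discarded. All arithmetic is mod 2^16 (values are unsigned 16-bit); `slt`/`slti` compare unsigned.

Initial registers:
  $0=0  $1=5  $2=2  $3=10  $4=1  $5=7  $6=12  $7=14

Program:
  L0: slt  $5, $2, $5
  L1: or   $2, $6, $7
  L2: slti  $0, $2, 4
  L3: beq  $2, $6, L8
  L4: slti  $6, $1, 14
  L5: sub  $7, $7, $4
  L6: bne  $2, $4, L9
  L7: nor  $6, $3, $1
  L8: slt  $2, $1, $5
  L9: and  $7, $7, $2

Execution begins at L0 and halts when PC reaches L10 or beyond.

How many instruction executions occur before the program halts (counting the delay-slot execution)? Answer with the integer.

9

  step pc=0: slt  $5, $2, $5  regs=(0,5,2,10,1,1,12,14)
  step pc=1: or   $2, $6, $7  regs=(0,5,14,10,1,1,12,14)
  step pc=2: slti  $0, $2, 4  regs=(0,5,14,10,1,1,12,14)
  step pc=3: beq  $2, $6, L8  cond=F  regs=(0,5,14,10,1,1,12,14)
  step pc=4: slti  $6, $1, 14  regs=(0,5,14,10,1,1,1,14)
  step pc=5: sub  $7, $7, $4  regs=(0,5,14,10,1,1,1,13)
  step pc=6: bne  $2, $4, L9  cond=T  regs=(0,5,14,10,1,1,1,13)
  step pc=7: nor  $6, $3, $1  regs=(0,5,14,10,1,1,65520,13)
  step pc=9: and  $7, $7, $2  regs=(0,5,14,10,1,1,65520,12)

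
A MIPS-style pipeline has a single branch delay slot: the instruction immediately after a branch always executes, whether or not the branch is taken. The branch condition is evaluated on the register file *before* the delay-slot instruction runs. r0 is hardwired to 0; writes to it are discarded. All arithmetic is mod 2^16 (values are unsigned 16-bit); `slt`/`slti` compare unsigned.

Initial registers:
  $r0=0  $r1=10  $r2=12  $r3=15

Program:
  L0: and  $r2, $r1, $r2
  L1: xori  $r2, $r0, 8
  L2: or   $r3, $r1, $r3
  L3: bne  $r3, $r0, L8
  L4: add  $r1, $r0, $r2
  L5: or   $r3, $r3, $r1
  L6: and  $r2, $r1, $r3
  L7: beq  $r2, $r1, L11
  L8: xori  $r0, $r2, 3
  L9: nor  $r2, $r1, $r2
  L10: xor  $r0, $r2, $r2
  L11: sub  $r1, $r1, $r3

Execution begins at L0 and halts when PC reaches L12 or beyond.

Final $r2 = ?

65527

[0] and  $r2, $r1, $r2  →  {$r0:0, $r1:10, $r2:8, $r3:15}
[1] xori  $r2, $r0, 8  →  {$r0:0, $r1:10, $r2:8, $r3:15}
[2] or   $r3, $r1, $r3  →  {$r0:0, $r1:10, $r2:8, $r3:15}
[3] bne  $r3, $r0, L8  →  {$r0:0, $r1:10, $r2:8, $r3:15}  ⟨branch taken⟩
[4] add  $r1, $r0, $r2  →  {$r0:0, $r1:8, $r2:8, $r3:15}
[8] xori  $r0, $r2, 3  →  {$r0:0, $r1:8, $r2:8, $r3:15}
[9] nor  $r2, $r1, $r2  →  {$r0:0, $r1:8, $r2:65527, $r3:15}
[10] xor  $r0, $r2, $r2  →  {$r0:0, $r1:8, $r2:65527, $r3:15}
[11] sub  $r1, $r1, $r3  →  {$r0:0, $r1:65529, $r2:65527, $r3:15}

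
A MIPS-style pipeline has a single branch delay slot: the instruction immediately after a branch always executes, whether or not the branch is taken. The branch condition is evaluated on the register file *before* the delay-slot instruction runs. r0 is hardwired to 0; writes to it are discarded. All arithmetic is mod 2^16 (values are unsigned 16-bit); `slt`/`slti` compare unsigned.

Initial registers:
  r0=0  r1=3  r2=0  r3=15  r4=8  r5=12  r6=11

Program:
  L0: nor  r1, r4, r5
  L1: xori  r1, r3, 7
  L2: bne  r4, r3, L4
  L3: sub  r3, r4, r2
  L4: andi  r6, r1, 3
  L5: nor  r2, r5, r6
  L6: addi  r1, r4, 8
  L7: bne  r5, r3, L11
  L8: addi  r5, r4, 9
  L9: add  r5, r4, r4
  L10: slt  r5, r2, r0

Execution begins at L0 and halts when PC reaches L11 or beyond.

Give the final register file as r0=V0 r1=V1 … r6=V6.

r0=0 r1=16 r2=65523 r3=8 r4=8 r5=17 r6=0

PC=0  nor  r1, r4, r5        | r0=0 r1=65523 r2=0 r3=15 r4=8 r5=12 r6=11
PC=1  xori  r1, r3, 7        | r0=0 r1=8 r2=0 r3=15 r4=8 r5=12 r6=11
PC=2  bne  r4, r3, L4        | r0=0 r1=8 r2=0 r3=15 r4=8 r5=12 r6=11  [TAKEN]
PC=3  sub  r3, r4, r2        | r0=0 r1=8 r2=0 r3=8 r4=8 r5=12 r6=11
PC=4  andi  r6, r1, 3        | r0=0 r1=8 r2=0 r3=8 r4=8 r5=12 r6=0
PC=5  nor  r2, r5, r6        | r0=0 r1=8 r2=65523 r3=8 r4=8 r5=12 r6=0
PC=6  addi  r1, r4, 8        | r0=0 r1=16 r2=65523 r3=8 r4=8 r5=12 r6=0
PC=7  bne  r5, r3, L11       | r0=0 r1=16 r2=65523 r3=8 r4=8 r5=12 r6=0  [TAKEN]
PC=8  addi  r5, r4, 9        | r0=0 r1=16 r2=65523 r3=8 r4=8 r5=17 r6=0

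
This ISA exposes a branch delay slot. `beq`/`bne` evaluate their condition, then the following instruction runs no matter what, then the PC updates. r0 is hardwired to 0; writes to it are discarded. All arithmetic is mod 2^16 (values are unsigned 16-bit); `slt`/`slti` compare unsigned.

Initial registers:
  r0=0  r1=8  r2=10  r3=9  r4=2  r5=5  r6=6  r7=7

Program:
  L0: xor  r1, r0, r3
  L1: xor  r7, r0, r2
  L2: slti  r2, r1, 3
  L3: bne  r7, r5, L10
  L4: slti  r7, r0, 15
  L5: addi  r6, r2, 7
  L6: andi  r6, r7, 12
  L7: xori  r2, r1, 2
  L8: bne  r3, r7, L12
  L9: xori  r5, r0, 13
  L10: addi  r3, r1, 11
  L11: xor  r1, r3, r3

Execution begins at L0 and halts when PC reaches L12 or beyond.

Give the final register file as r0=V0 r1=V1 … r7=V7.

  step pc=0: xor  r1, r0, r3  regs=(0,9,10,9,2,5,6,7)
  step pc=1: xor  r7, r0, r2  regs=(0,9,10,9,2,5,6,10)
  step pc=2: slti  r2, r1, 3  regs=(0,9,0,9,2,5,6,10)
  step pc=3: bne  r7, r5, L10  cond=T  regs=(0,9,0,9,2,5,6,10)
  step pc=4: slti  r7, r0, 15  regs=(0,9,0,9,2,5,6,1)
  step pc=10: addi  r3, r1, 11  regs=(0,9,0,20,2,5,6,1)
  step pc=11: xor  r1, r3, r3  regs=(0,0,0,20,2,5,6,1)

r0=0 r1=0 r2=0 r3=20 r4=2 r5=5 r6=6 r7=1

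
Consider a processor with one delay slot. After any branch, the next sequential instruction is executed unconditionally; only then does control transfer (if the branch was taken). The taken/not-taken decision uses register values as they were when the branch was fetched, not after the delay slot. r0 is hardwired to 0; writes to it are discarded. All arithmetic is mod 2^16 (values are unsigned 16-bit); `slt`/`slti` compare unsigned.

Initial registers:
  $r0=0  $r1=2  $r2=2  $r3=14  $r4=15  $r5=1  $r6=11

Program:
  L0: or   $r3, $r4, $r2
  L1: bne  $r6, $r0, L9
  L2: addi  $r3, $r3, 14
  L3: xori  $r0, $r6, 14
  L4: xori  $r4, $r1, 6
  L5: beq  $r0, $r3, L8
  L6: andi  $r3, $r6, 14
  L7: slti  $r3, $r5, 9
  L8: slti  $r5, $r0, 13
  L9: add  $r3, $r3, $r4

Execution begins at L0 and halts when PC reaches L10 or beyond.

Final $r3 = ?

44

[0] or   $r3, $r4, $r2  →  {$r0:0, $r1:2, $r2:2, $r3:15, $r4:15, $r5:1, $r6:11}
[1] bne  $r6, $r0, L9  →  {$r0:0, $r1:2, $r2:2, $r3:15, $r4:15, $r5:1, $r6:11}  ⟨branch taken⟩
[2] addi  $r3, $r3, 14  →  {$r0:0, $r1:2, $r2:2, $r3:29, $r4:15, $r5:1, $r6:11}
[9] add  $r3, $r3, $r4  →  {$r0:0, $r1:2, $r2:2, $r3:44, $r4:15, $r5:1, $r6:11}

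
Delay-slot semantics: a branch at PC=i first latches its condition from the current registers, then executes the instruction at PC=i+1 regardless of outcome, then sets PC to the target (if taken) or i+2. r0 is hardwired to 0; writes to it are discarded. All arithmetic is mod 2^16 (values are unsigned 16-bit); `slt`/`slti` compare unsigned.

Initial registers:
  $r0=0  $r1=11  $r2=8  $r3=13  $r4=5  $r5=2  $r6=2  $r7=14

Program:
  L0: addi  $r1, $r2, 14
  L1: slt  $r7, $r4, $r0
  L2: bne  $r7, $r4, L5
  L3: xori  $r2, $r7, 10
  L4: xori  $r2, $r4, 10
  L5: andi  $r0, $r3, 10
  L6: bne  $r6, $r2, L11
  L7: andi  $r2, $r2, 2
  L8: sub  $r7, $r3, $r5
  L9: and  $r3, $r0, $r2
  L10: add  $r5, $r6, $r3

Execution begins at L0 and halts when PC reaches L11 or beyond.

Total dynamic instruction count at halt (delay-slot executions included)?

7

  step pc=0: addi  $r1, $r2, 14  regs=(0,22,8,13,5,2,2,14)
  step pc=1: slt  $r7, $r4, $r0  regs=(0,22,8,13,5,2,2,0)
  step pc=2: bne  $r7, $r4, L5  cond=T  regs=(0,22,8,13,5,2,2,0)
  step pc=3: xori  $r2, $r7, 10  regs=(0,22,10,13,5,2,2,0)
  step pc=5: andi  $r0, $r3, 10  regs=(0,22,10,13,5,2,2,0)
  step pc=6: bne  $r6, $r2, L11  cond=T  regs=(0,22,10,13,5,2,2,0)
  step pc=7: andi  $r2, $r2, 2  regs=(0,22,2,13,5,2,2,0)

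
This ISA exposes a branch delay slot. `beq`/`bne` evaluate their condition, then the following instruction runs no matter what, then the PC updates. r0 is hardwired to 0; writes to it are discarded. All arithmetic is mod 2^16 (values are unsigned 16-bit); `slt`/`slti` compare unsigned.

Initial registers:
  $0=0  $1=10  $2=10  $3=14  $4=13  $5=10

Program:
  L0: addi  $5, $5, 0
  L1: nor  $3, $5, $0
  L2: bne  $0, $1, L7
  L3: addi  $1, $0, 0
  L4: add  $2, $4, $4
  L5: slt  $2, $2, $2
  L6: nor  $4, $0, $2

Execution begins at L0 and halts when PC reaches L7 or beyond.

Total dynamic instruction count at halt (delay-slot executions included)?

4

  step pc=0: addi  $5, $5, 0  regs=(0,10,10,14,13,10)
  step pc=1: nor  $3, $5, $0  regs=(0,10,10,65525,13,10)
  step pc=2: bne  $0, $1, L7  cond=T  regs=(0,10,10,65525,13,10)
  step pc=3: addi  $1, $0, 0  regs=(0,0,10,65525,13,10)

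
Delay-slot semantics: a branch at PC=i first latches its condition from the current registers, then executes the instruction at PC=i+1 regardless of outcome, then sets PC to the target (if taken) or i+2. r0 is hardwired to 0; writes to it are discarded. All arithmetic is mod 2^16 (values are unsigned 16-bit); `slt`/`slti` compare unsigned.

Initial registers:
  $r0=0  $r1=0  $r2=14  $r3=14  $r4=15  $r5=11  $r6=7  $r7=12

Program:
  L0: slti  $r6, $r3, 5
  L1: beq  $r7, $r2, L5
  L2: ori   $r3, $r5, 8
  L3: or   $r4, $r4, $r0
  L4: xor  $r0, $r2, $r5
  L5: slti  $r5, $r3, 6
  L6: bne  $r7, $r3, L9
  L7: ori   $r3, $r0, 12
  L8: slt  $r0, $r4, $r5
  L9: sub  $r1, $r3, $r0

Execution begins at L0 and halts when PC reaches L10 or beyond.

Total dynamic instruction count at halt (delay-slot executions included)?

9

[0] slti  $r6, $r3, 5  →  {$r0:0, $r1:0, $r2:14, $r3:14, $r4:15, $r5:11, $r6:0, $r7:12}
[1] beq  $r7, $r2, L5  →  {$r0:0, $r1:0, $r2:14, $r3:14, $r4:15, $r5:11, $r6:0, $r7:12}  ⟨branch fallthrough⟩
[2] ori   $r3, $r5, 8  →  {$r0:0, $r1:0, $r2:14, $r3:11, $r4:15, $r5:11, $r6:0, $r7:12}
[3] or   $r4, $r4, $r0  →  {$r0:0, $r1:0, $r2:14, $r3:11, $r4:15, $r5:11, $r6:0, $r7:12}
[4] xor  $r0, $r2, $r5  →  {$r0:0, $r1:0, $r2:14, $r3:11, $r4:15, $r5:11, $r6:0, $r7:12}
[5] slti  $r5, $r3, 6  →  {$r0:0, $r1:0, $r2:14, $r3:11, $r4:15, $r5:0, $r6:0, $r7:12}
[6] bne  $r7, $r3, L9  →  {$r0:0, $r1:0, $r2:14, $r3:11, $r4:15, $r5:0, $r6:0, $r7:12}  ⟨branch taken⟩
[7] ori   $r3, $r0, 12  →  {$r0:0, $r1:0, $r2:14, $r3:12, $r4:15, $r5:0, $r6:0, $r7:12}
[9] sub  $r1, $r3, $r0  →  {$r0:0, $r1:12, $r2:14, $r3:12, $r4:15, $r5:0, $r6:0, $r7:12}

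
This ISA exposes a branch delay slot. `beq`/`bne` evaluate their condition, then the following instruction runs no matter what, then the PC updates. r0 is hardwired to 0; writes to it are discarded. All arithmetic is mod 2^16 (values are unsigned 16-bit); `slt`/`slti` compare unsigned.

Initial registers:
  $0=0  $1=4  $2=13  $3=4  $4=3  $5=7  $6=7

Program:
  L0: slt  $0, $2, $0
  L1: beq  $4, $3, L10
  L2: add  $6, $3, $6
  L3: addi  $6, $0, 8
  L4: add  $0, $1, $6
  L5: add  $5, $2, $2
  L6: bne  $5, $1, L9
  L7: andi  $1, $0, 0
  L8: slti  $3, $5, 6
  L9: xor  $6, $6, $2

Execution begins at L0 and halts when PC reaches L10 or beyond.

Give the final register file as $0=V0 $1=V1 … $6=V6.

$0=0 $1=0 $2=13 $3=4 $4=3 $5=26 $6=5

PC=0  slt  $0, $2, $0        | $0=0 $1=4 $2=13 $3=4 $4=3 $5=7 $6=7
PC=1  beq  $4, $3, L10       | $0=0 $1=4 $2=13 $3=4 $4=3 $5=7 $6=7  [not taken]
PC=2  add  $6, $3, $6        | $0=0 $1=4 $2=13 $3=4 $4=3 $5=7 $6=11
PC=3  addi  $6, $0, 8        | $0=0 $1=4 $2=13 $3=4 $4=3 $5=7 $6=8
PC=4  add  $0, $1, $6        | $0=0 $1=4 $2=13 $3=4 $4=3 $5=7 $6=8
PC=5  add  $5, $2, $2        | $0=0 $1=4 $2=13 $3=4 $4=3 $5=26 $6=8
PC=6  bne  $5, $1, L9        | $0=0 $1=4 $2=13 $3=4 $4=3 $5=26 $6=8  [TAKEN]
PC=7  andi  $1, $0, 0        | $0=0 $1=0 $2=13 $3=4 $4=3 $5=26 $6=8
PC=9  xor  $6, $6, $2        | $0=0 $1=0 $2=13 $3=4 $4=3 $5=26 $6=5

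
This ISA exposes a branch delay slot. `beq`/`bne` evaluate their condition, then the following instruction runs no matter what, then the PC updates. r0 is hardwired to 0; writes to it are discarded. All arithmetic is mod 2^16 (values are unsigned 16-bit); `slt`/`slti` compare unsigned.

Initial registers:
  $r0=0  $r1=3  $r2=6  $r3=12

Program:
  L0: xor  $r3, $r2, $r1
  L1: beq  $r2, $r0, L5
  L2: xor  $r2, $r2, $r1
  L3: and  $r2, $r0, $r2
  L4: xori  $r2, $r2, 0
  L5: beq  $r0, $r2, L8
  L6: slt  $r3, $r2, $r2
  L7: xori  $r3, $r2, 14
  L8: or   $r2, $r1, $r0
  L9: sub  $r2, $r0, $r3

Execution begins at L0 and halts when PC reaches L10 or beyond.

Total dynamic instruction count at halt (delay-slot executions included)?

9

  step pc=0: xor  $r3, $r2, $r1  regs=(0,3,6,5)
  step pc=1: beq  $r2, $r0, L5  cond=F  regs=(0,3,6,5)
  step pc=2: xor  $r2, $r2, $r1  regs=(0,3,5,5)
  step pc=3: and  $r2, $r0, $r2  regs=(0,3,0,5)
  step pc=4: xori  $r2, $r2, 0  regs=(0,3,0,5)
  step pc=5: beq  $r0, $r2, L8  cond=T  regs=(0,3,0,5)
  step pc=6: slt  $r3, $r2, $r2  regs=(0,3,0,0)
  step pc=8: or   $r2, $r1, $r0  regs=(0,3,3,0)
  step pc=9: sub  $r2, $r0, $r3  regs=(0,3,0,0)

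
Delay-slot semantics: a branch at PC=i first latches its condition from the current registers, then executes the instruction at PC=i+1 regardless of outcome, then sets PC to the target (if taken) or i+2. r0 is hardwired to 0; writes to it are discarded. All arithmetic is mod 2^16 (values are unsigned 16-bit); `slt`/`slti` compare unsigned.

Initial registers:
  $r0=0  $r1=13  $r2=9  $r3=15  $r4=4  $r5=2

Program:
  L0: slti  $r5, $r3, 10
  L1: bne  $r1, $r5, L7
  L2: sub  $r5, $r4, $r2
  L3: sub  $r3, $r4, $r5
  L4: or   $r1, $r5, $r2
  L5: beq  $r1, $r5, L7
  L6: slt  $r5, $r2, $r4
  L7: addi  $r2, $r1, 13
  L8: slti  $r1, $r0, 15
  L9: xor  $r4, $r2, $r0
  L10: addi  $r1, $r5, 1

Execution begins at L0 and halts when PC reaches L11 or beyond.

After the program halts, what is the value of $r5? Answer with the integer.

65531

#0 slti  $r5, $r3, 10 ; 0/13/9/15/4/0
#1 bne  $r1, $r5, L7 ; 0/13/9/15/4/0 ; →target
#2 sub  $r5, $r4, $r2 ; 0/13/9/15/4/65531
#7 addi  $r2, $r1, 13 ; 0/13/26/15/4/65531
#8 slti  $r1, $r0, 15 ; 0/1/26/15/4/65531
#9 xor  $r4, $r2, $r0 ; 0/1/26/15/26/65531
#10 addi  $r1, $r5, 1 ; 0/65532/26/15/26/65531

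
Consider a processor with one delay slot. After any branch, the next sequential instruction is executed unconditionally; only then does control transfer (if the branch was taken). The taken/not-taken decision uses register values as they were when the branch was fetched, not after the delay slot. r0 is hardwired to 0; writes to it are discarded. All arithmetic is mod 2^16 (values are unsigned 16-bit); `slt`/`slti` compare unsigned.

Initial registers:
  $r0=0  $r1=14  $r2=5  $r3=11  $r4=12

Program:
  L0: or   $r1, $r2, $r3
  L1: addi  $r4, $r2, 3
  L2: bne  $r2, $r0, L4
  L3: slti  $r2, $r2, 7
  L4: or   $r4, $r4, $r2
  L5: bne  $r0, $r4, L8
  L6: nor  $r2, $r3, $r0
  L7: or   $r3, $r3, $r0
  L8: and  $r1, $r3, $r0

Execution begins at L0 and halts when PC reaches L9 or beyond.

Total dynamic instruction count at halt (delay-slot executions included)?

#0 or   $r1, $r2, $r3 ; 0/15/5/11/12
#1 addi  $r4, $r2, 3 ; 0/15/5/11/8
#2 bne  $r2, $r0, L4 ; 0/15/5/11/8 ; →target
#3 slti  $r2, $r2, 7 ; 0/15/1/11/8
#4 or   $r4, $r4, $r2 ; 0/15/1/11/9
#5 bne  $r0, $r4, L8 ; 0/15/1/11/9 ; →target
#6 nor  $r2, $r3, $r0 ; 0/15/65524/11/9
#8 and  $r1, $r3, $r0 ; 0/0/65524/11/9

8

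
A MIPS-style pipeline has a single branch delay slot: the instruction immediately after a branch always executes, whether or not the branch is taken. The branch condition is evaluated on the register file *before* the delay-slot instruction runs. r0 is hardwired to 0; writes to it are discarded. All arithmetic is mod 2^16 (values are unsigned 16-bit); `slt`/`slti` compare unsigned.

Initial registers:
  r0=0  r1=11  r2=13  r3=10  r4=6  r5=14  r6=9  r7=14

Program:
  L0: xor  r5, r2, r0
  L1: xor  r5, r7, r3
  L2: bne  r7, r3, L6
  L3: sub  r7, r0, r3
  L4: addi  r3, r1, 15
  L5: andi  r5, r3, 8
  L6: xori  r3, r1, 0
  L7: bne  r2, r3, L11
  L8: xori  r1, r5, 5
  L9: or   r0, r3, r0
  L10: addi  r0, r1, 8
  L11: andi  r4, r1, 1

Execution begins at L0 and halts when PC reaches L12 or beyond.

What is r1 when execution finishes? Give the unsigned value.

1

[0] xor  r5, r2, r0  →  {r0:0, r1:11, r2:13, r3:10, r4:6, r5:13, r6:9, r7:14}
[1] xor  r5, r7, r3  →  {r0:0, r1:11, r2:13, r3:10, r4:6, r5:4, r6:9, r7:14}
[2] bne  r7, r3, L6  →  {r0:0, r1:11, r2:13, r3:10, r4:6, r5:4, r6:9, r7:14}  ⟨branch taken⟩
[3] sub  r7, r0, r3  →  {r0:0, r1:11, r2:13, r3:10, r4:6, r5:4, r6:9, r7:65526}
[6] xori  r3, r1, 0  →  {r0:0, r1:11, r2:13, r3:11, r4:6, r5:4, r6:9, r7:65526}
[7] bne  r2, r3, L11  →  {r0:0, r1:11, r2:13, r3:11, r4:6, r5:4, r6:9, r7:65526}  ⟨branch taken⟩
[8] xori  r1, r5, 5  →  {r0:0, r1:1, r2:13, r3:11, r4:6, r5:4, r6:9, r7:65526}
[11] andi  r4, r1, 1  →  {r0:0, r1:1, r2:13, r3:11, r4:1, r5:4, r6:9, r7:65526}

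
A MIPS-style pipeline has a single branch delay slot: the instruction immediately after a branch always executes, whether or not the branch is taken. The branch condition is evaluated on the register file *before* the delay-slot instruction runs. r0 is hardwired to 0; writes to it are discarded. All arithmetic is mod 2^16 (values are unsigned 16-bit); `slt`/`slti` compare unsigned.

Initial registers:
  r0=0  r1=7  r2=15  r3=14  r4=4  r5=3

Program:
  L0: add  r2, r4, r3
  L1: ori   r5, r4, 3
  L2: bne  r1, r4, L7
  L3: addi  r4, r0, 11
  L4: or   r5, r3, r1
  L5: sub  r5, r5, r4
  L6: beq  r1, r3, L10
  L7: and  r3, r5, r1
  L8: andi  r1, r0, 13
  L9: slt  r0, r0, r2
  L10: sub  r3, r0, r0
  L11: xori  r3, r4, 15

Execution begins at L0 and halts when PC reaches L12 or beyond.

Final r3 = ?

[0] add  r2, r4, r3  →  {r0:0, r1:7, r2:18, r3:14, r4:4, r5:3}
[1] ori   r5, r4, 3  →  {r0:0, r1:7, r2:18, r3:14, r4:4, r5:7}
[2] bne  r1, r4, L7  →  {r0:0, r1:7, r2:18, r3:14, r4:4, r5:7}  ⟨branch taken⟩
[3] addi  r4, r0, 11  →  {r0:0, r1:7, r2:18, r3:14, r4:11, r5:7}
[7] and  r3, r5, r1  →  {r0:0, r1:7, r2:18, r3:7, r4:11, r5:7}
[8] andi  r1, r0, 13  →  {r0:0, r1:0, r2:18, r3:7, r4:11, r5:7}
[9] slt  r0, r0, r2  →  {r0:0, r1:0, r2:18, r3:7, r4:11, r5:7}
[10] sub  r3, r0, r0  →  {r0:0, r1:0, r2:18, r3:0, r4:11, r5:7}
[11] xori  r3, r4, 15  →  {r0:0, r1:0, r2:18, r3:4, r4:11, r5:7}

4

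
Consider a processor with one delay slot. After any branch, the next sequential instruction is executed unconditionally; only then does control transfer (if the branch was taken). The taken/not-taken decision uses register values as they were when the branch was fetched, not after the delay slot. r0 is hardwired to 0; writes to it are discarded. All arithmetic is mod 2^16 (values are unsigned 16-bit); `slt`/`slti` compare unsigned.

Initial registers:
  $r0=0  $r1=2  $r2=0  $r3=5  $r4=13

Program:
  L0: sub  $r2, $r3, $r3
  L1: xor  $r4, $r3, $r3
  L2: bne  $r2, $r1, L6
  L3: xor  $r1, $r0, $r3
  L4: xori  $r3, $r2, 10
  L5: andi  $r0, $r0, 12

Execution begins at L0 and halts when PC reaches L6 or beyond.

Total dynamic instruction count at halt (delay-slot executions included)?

4

#0 sub  $r2, $r3, $r3 ; 0/2/0/5/13
#1 xor  $r4, $r3, $r3 ; 0/2/0/5/0
#2 bne  $r2, $r1, L6 ; 0/2/0/5/0 ; →target
#3 xor  $r1, $r0, $r3 ; 0/5/0/5/0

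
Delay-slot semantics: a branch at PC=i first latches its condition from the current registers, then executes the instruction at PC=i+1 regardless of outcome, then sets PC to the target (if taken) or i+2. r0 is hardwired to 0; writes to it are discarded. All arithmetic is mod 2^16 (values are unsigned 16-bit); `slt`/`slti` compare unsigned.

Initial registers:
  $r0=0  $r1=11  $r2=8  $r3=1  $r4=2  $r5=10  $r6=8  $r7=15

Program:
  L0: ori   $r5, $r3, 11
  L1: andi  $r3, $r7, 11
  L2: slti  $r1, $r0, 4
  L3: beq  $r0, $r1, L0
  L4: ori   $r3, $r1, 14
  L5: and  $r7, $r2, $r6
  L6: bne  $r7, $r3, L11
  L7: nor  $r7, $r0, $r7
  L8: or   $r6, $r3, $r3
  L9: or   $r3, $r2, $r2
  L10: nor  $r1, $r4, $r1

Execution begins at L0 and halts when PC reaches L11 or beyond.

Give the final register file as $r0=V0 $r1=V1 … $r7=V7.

$r0=0 $r1=1 $r2=8 $r3=15 $r4=2 $r5=11 $r6=8 $r7=65527

#0 ori   $r5, $r3, 11 ; 0/11/8/1/2/11/8/15
#1 andi  $r3, $r7, 11 ; 0/11/8/11/2/11/8/15
#2 slti  $r1, $r0, 4 ; 0/1/8/11/2/11/8/15
#3 beq  $r0, $r1, L0 ; 0/1/8/11/2/11/8/15 ; →fallthru
#4 ori   $r3, $r1, 14 ; 0/1/8/15/2/11/8/15
#5 and  $r7, $r2, $r6 ; 0/1/8/15/2/11/8/8
#6 bne  $r7, $r3, L11 ; 0/1/8/15/2/11/8/8 ; →target
#7 nor  $r7, $r0, $r7 ; 0/1/8/15/2/11/8/65527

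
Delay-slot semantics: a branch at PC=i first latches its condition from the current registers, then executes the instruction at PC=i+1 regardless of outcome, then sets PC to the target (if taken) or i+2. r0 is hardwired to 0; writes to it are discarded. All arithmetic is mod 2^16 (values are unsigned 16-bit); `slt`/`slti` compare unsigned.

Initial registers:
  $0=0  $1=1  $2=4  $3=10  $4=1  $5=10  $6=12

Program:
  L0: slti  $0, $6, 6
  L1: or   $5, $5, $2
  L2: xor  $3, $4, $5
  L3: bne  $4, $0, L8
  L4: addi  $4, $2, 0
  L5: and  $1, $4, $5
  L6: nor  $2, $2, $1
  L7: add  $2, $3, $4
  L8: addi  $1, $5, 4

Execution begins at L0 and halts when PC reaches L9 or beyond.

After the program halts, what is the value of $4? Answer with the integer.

PC=0  slti  $0, $6, 6        | $0=0 $1=1 $2=4 $3=10 $4=1 $5=10 $6=12
PC=1  or   $5, $5, $2        | $0=0 $1=1 $2=4 $3=10 $4=1 $5=14 $6=12
PC=2  xor  $3, $4, $5        | $0=0 $1=1 $2=4 $3=15 $4=1 $5=14 $6=12
PC=3  bne  $4, $0, L8        | $0=0 $1=1 $2=4 $3=15 $4=1 $5=14 $6=12  [TAKEN]
PC=4  addi  $4, $2, 0        | $0=0 $1=1 $2=4 $3=15 $4=4 $5=14 $6=12
PC=8  addi  $1, $5, 4        | $0=0 $1=18 $2=4 $3=15 $4=4 $5=14 $6=12

4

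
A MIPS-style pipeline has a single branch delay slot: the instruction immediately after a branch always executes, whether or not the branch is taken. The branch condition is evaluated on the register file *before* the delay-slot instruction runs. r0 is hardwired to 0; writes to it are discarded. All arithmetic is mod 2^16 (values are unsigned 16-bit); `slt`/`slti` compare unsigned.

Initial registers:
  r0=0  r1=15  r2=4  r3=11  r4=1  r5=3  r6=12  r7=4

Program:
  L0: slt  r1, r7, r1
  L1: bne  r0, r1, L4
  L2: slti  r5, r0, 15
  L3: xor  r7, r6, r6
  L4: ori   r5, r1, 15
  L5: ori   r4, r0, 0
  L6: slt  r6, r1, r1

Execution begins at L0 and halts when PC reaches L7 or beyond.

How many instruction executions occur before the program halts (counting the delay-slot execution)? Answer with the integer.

6

#0 slt  r1, r7, r1 ; 0/1/4/11/1/3/12/4
#1 bne  r0, r1, L4 ; 0/1/4/11/1/3/12/4 ; →target
#2 slti  r5, r0, 15 ; 0/1/4/11/1/1/12/4
#4 ori   r5, r1, 15 ; 0/1/4/11/1/15/12/4
#5 ori   r4, r0, 0 ; 0/1/4/11/0/15/12/4
#6 slt  r6, r1, r1 ; 0/1/4/11/0/15/0/4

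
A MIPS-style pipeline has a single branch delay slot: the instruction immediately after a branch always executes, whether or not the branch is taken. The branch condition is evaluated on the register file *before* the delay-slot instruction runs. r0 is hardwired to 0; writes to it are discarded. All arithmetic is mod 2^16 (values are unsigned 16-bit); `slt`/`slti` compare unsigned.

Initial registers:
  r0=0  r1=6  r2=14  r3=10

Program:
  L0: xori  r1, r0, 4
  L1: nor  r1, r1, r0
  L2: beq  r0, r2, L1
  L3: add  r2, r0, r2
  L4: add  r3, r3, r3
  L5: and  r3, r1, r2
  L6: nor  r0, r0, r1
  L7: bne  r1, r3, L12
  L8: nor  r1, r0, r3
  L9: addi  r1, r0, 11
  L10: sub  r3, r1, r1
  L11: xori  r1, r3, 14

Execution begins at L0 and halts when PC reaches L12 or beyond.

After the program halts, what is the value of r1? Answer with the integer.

[0] xori  r1, r0, 4  →  {r0:0, r1:4, r2:14, r3:10}
[1] nor  r1, r1, r0  →  {r0:0, r1:65531, r2:14, r3:10}
[2] beq  r0, r2, L1  →  {r0:0, r1:65531, r2:14, r3:10}  ⟨branch fallthrough⟩
[3] add  r2, r0, r2  →  {r0:0, r1:65531, r2:14, r3:10}
[4] add  r3, r3, r3  →  {r0:0, r1:65531, r2:14, r3:20}
[5] and  r3, r1, r2  →  {r0:0, r1:65531, r2:14, r3:10}
[6] nor  r0, r0, r1  →  {r0:0, r1:65531, r2:14, r3:10}
[7] bne  r1, r3, L12  →  {r0:0, r1:65531, r2:14, r3:10}  ⟨branch taken⟩
[8] nor  r1, r0, r3  →  {r0:0, r1:65525, r2:14, r3:10}

65525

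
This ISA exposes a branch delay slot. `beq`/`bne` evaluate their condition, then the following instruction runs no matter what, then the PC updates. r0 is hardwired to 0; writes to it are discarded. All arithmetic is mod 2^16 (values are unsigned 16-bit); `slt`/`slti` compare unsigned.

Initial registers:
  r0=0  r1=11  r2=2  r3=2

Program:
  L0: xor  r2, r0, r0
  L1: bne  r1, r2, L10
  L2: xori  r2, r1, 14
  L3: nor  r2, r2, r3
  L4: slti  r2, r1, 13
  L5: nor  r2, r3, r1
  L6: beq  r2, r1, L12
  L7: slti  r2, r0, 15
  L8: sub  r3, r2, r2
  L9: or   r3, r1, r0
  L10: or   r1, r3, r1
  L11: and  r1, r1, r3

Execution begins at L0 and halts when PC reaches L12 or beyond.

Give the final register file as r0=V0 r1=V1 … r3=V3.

#0 xor  r2, r0, r0 ; 0/11/0/2
#1 bne  r1, r2, L10 ; 0/11/0/2 ; →target
#2 xori  r2, r1, 14 ; 0/11/5/2
#10 or   r1, r3, r1 ; 0/11/5/2
#11 and  r1, r1, r3 ; 0/2/5/2

r0=0 r1=2 r2=5 r3=2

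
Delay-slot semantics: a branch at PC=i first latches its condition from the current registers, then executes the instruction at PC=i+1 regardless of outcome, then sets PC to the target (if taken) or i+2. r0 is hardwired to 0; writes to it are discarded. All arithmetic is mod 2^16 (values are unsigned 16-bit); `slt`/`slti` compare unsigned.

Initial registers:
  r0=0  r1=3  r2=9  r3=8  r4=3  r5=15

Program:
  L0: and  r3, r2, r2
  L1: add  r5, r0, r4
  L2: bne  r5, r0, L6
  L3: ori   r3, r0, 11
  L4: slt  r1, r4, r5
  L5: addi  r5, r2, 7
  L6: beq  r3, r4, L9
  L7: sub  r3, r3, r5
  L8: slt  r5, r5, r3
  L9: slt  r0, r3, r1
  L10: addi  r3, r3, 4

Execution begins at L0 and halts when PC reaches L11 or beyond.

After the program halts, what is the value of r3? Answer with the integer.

12

  step pc=0: and  r3, r2, r2  regs=(0,3,9,9,3,15)
  step pc=1: add  r5, r0, r4  regs=(0,3,9,9,3,3)
  step pc=2: bne  r5, r0, L6  cond=T  regs=(0,3,9,9,3,3)
  step pc=3: ori   r3, r0, 11  regs=(0,3,9,11,3,3)
  step pc=6: beq  r3, r4, L9  cond=F  regs=(0,3,9,11,3,3)
  step pc=7: sub  r3, r3, r5  regs=(0,3,9,8,3,3)
  step pc=8: slt  r5, r5, r3  regs=(0,3,9,8,3,1)
  step pc=9: slt  r0, r3, r1  regs=(0,3,9,8,3,1)
  step pc=10: addi  r3, r3, 4  regs=(0,3,9,12,3,1)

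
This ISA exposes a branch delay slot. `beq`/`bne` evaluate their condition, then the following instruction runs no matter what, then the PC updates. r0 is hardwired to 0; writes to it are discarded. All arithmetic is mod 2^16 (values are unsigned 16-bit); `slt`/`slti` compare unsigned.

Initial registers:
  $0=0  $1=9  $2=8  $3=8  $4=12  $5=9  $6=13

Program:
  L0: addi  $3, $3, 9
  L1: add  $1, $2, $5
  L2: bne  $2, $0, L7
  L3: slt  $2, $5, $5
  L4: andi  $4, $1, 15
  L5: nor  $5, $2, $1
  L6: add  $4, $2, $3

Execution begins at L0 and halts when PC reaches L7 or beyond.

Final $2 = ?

[0] addi  $3, $3, 9  →  {$0:0, $1:9, $2:8, $3:17, $4:12, $5:9, $6:13}
[1] add  $1, $2, $5  →  {$0:0, $1:17, $2:8, $3:17, $4:12, $5:9, $6:13}
[2] bne  $2, $0, L7  →  {$0:0, $1:17, $2:8, $3:17, $4:12, $5:9, $6:13}  ⟨branch taken⟩
[3] slt  $2, $5, $5  →  {$0:0, $1:17, $2:0, $3:17, $4:12, $5:9, $6:13}

0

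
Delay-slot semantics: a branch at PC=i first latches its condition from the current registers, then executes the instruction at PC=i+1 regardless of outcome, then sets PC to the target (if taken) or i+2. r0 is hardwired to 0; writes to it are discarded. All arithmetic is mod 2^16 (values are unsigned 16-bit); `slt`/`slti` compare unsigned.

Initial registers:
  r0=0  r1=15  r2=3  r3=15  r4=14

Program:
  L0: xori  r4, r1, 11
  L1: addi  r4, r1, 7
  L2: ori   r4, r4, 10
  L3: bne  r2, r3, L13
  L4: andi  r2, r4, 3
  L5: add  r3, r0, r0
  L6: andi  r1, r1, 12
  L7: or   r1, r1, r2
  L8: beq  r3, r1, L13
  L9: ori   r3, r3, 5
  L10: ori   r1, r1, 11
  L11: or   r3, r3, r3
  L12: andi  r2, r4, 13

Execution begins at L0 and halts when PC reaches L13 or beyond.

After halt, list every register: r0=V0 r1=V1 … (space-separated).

#0 xori  r4, r1, 11 ; 0/15/3/15/4
#1 addi  r4, r1, 7 ; 0/15/3/15/22
#2 ori   r4, r4, 10 ; 0/15/3/15/30
#3 bne  r2, r3, L13 ; 0/15/3/15/30 ; →target
#4 andi  r2, r4, 3 ; 0/15/2/15/30

r0=0 r1=15 r2=2 r3=15 r4=30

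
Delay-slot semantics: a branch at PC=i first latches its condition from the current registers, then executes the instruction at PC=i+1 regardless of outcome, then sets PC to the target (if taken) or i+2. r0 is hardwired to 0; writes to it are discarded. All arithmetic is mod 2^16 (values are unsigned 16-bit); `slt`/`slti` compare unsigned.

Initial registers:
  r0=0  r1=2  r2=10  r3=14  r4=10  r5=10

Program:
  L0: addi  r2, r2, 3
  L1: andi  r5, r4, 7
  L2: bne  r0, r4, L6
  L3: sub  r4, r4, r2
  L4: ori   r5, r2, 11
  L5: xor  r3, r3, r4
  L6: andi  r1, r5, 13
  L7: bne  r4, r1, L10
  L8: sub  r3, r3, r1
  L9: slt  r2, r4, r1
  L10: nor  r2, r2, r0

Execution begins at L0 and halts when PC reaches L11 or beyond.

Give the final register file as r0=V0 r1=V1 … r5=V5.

[0] addi  r2, r2, 3  →  {r0:0, r1:2, r2:13, r3:14, r4:10, r5:10}
[1] andi  r5, r4, 7  →  {r0:0, r1:2, r2:13, r3:14, r4:10, r5:2}
[2] bne  r0, r4, L6  →  {r0:0, r1:2, r2:13, r3:14, r4:10, r5:2}  ⟨branch taken⟩
[3] sub  r4, r4, r2  →  {r0:0, r1:2, r2:13, r3:14, r4:65533, r5:2}
[6] andi  r1, r5, 13  →  {r0:0, r1:0, r2:13, r3:14, r4:65533, r5:2}
[7] bne  r4, r1, L10  →  {r0:0, r1:0, r2:13, r3:14, r4:65533, r5:2}  ⟨branch taken⟩
[8] sub  r3, r3, r1  →  {r0:0, r1:0, r2:13, r3:14, r4:65533, r5:2}
[10] nor  r2, r2, r0  →  {r0:0, r1:0, r2:65522, r3:14, r4:65533, r5:2}

r0=0 r1=0 r2=65522 r3=14 r4=65533 r5=2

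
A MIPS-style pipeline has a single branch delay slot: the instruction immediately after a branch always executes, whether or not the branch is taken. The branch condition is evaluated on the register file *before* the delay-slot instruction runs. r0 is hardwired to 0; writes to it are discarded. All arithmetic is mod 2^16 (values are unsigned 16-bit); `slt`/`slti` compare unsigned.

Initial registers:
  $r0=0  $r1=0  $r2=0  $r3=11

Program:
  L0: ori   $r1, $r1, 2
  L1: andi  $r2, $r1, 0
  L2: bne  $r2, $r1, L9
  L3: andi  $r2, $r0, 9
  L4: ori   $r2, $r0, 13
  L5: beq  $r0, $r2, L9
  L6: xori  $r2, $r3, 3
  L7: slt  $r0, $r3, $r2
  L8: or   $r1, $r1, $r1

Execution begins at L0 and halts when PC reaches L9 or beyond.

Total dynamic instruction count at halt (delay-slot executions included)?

4

#0 ori   $r1, $r1, 2 ; 0/2/0/11
#1 andi  $r2, $r1, 0 ; 0/2/0/11
#2 bne  $r2, $r1, L9 ; 0/2/0/11 ; →target
#3 andi  $r2, $r0, 9 ; 0/2/0/11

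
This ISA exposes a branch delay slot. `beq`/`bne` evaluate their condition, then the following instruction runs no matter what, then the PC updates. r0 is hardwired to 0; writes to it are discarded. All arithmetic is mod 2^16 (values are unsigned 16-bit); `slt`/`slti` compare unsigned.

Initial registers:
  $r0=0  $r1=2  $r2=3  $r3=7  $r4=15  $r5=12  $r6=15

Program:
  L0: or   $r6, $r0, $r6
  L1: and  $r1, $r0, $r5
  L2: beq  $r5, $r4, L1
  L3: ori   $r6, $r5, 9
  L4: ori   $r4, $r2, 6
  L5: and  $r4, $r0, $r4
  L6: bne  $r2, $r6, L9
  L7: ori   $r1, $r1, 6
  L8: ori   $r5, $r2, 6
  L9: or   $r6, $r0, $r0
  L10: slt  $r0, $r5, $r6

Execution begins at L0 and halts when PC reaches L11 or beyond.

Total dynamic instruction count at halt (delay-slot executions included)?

10

[0] or   $r6, $r0, $r6  →  {$r0:0, $r1:2, $r2:3, $r3:7, $r4:15, $r5:12, $r6:15}
[1] and  $r1, $r0, $r5  →  {$r0:0, $r1:0, $r2:3, $r3:7, $r4:15, $r5:12, $r6:15}
[2] beq  $r5, $r4, L1  →  {$r0:0, $r1:0, $r2:3, $r3:7, $r4:15, $r5:12, $r6:15}  ⟨branch fallthrough⟩
[3] ori   $r6, $r5, 9  →  {$r0:0, $r1:0, $r2:3, $r3:7, $r4:15, $r5:12, $r6:13}
[4] ori   $r4, $r2, 6  →  {$r0:0, $r1:0, $r2:3, $r3:7, $r4:7, $r5:12, $r6:13}
[5] and  $r4, $r0, $r4  →  {$r0:0, $r1:0, $r2:3, $r3:7, $r4:0, $r5:12, $r6:13}
[6] bne  $r2, $r6, L9  →  {$r0:0, $r1:0, $r2:3, $r3:7, $r4:0, $r5:12, $r6:13}  ⟨branch taken⟩
[7] ori   $r1, $r1, 6  →  {$r0:0, $r1:6, $r2:3, $r3:7, $r4:0, $r5:12, $r6:13}
[9] or   $r6, $r0, $r0  →  {$r0:0, $r1:6, $r2:3, $r3:7, $r4:0, $r5:12, $r6:0}
[10] slt  $r0, $r5, $r6  →  {$r0:0, $r1:6, $r2:3, $r3:7, $r4:0, $r5:12, $r6:0}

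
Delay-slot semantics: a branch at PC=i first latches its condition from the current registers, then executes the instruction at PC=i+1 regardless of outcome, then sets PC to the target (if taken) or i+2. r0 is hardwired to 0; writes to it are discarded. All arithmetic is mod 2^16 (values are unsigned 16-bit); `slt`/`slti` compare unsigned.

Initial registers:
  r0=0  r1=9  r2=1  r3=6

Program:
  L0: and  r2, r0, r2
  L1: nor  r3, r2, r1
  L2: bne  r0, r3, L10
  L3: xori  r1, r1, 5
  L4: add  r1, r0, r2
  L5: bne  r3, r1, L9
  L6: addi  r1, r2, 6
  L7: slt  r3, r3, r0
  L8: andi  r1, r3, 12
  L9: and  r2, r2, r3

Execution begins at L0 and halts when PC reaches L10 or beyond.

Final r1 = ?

PC=0  and  r2, r0, r2        | r0=0 r1=9 r2=0 r3=6
PC=1  nor  r3, r2, r1        | r0=0 r1=9 r2=0 r3=65526
PC=2  bne  r0, r3, L10       | r0=0 r1=9 r2=0 r3=65526  [TAKEN]
PC=3  xori  r1, r1, 5        | r0=0 r1=12 r2=0 r3=65526

12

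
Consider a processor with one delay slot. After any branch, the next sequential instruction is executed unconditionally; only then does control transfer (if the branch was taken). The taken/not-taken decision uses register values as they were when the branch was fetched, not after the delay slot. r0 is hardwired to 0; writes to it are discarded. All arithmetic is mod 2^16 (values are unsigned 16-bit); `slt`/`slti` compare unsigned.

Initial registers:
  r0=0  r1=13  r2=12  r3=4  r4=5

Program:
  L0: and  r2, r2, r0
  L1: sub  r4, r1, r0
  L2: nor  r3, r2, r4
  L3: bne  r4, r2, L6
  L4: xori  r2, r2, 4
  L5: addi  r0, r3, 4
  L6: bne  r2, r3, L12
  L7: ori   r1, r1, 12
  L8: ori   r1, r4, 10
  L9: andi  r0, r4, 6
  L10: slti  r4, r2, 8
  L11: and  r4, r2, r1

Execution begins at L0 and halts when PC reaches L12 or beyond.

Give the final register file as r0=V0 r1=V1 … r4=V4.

[0] and  r2, r2, r0  →  {r0:0, r1:13, r2:0, r3:4, r4:5}
[1] sub  r4, r1, r0  →  {r0:0, r1:13, r2:0, r3:4, r4:13}
[2] nor  r3, r2, r4  →  {r0:0, r1:13, r2:0, r3:65522, r4:13}
[3] bne  r4, r2, L6  →  {r0:0, r1:13, r2:0, r3:65522, r4:13}  ⟨branch taken⟩
[4] xori  r2, r2, 4  →  {r0:0, r1:13, r2:4, r3:65522, r4:13}
[6] bne  r2, r3, L12  →  {r0:0, r1:13, r2:4, r3:65522, r4:13}  ⟨branch taken⟩
[7] ori   r1, r1, 12  →  {r0:0, r1:13, r2:4, r3:65522, r4:13}

r0=0 r1=13 r2=4 r3=65522 r4=13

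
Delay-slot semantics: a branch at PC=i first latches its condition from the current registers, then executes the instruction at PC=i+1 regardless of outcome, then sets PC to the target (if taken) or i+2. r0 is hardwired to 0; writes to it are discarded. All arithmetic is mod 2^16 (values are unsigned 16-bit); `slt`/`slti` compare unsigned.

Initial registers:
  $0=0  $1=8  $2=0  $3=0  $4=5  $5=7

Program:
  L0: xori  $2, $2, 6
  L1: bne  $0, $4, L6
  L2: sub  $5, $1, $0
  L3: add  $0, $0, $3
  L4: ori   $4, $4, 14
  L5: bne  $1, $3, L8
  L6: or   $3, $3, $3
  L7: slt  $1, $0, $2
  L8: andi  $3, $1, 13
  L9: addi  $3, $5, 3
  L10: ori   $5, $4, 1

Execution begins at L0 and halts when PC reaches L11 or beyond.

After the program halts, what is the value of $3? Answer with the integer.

[0] xori  $2, $2, 6  →  {$0:0, $1:8, $2:6, $3:0, $4:5, $5:7}
[1] bne  $0, $4, L6  →  {$0:0, $1:8, $2:6, $3:0, $4:5, $5:7}  ⟨branch taken⟩
[2] sub  $5, $1, $0  →  {$0:0, $1:8, $2:6, $3:0, $4:5, $5:8}
[6] or   $3, $3, $3  →  {$0:0, $1:8, $2:6, $3:0, $4:5, $5:8}
[7] slt  $1, $0, $2  →  {$0:0, $1:1, $2:6, $3:0, $4:5, $5:8}
[8] andi  $3, $1, 13  →  {$0:0, $1:1, $2:6, $3:1, $4:5, $5:8}
[9] addi  $3, $5, 3  →  {$0:0, $1:1, $2:6, $3:11, $4:5, $5:8}
[10] ori   $5, $4, 1  →  {$0:0, $1:1, $2:6, $3:11, $4:5, $5:5}

11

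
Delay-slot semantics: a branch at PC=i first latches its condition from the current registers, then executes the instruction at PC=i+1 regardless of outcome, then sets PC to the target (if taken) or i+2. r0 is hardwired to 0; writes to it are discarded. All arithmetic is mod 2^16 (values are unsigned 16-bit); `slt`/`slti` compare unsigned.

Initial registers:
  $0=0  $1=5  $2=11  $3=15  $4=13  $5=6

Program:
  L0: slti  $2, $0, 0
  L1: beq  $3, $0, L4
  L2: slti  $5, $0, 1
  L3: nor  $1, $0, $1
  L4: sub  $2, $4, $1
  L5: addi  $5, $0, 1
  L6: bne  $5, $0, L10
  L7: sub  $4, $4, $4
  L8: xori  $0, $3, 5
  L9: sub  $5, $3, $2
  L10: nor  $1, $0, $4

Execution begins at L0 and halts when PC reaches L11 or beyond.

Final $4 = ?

#0 slti  $2, $0, 0 ; 0/5/0/15/13/6
#1 beq  $3, $0, L4 ; 0/5/0/15/13/6 ; →fallthru
#2 slti  $5, $0, 1 ; 0/5/0/15/13/1
#3 nor  $1, $0, $1 ; 0/65530/0/15/13/1
#4 sub  $2, $4, $1 ; 0/65530/19/15/13/1
#5 addi  $5, $0, 1 ; 0/65530/19/15/13/1
#6 bne  $5, $0, L10 ; 0/65530/19/15/13/1 ; →target
#7 sub  $4, $4, $4 ; 0/65530/19/15/0/1
#10 nor  $1, $0, $4 ; 0/65535/19/15/0/1

0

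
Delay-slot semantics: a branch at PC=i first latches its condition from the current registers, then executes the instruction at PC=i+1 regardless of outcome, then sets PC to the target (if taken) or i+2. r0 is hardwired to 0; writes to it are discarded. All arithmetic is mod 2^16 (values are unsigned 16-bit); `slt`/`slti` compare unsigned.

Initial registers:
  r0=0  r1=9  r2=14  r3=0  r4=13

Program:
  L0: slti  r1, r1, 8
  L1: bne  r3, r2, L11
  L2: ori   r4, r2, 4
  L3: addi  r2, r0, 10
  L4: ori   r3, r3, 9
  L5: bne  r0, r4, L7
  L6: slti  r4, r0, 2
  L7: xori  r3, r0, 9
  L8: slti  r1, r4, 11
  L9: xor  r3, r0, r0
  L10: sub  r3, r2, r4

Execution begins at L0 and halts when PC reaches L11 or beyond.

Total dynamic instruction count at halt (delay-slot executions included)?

3

[0] slti  r1, r1, 8  →  {r0:0, r1:0, r2:14, r3:0, r4:13}
[1] bne  r3, r2, L11  →  {r0:0, r1:0, r2:14, r3:0, r4:13}  ⟨branch taken⟩
[2] ori   r4, r2, 4  →  {r0:0, r1:0, r2:14, r3:0, r4:14}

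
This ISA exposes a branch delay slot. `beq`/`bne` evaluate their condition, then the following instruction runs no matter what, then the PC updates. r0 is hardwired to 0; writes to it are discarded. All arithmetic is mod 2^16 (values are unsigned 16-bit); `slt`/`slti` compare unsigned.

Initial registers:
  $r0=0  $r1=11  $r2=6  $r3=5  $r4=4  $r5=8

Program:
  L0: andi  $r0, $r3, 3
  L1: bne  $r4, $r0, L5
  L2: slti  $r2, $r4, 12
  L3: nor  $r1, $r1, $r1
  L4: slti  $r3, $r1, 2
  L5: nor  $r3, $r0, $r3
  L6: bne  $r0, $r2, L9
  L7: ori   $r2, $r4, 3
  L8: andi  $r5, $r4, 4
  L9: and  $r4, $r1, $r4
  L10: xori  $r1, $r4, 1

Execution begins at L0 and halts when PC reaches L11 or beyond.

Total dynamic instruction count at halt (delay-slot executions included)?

8

#0 andi  $r0, $r3, 3 ; 0/11/6/5/4/8
#1 bne  $r4, $r0, L5 ; 0/11/6/5/4/8 ; →target
#2 slti  $r2, $r4, 12 ; 0/11/1/5/4/8
#5 nor  $r3, $r0, $r3 ; 0/11/1/65530/4/8
#6 bne  $r0, $r2, L9 ; 0/11/1/65530/4/8 ; →target
#7 ori   $r2, $r4, 3 ; 0/11/7/65530/4/8
#9 and  $r4, $r1, $r4 ; 0/11/7/65530/0/8
#10 xori  $r1, $r4, 1 ; 0/1/7/65530/0/8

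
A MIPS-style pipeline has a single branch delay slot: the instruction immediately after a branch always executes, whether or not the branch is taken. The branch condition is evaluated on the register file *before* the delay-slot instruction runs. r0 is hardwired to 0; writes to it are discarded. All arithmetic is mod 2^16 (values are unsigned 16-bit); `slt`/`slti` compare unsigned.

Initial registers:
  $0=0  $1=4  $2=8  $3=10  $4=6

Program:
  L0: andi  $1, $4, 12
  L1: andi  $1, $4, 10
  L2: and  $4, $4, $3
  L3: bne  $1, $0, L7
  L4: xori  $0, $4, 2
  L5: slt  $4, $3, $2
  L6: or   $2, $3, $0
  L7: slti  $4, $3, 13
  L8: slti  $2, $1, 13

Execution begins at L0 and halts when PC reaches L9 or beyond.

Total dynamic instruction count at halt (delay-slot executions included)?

7

#0 andi  $1, $4, 12 ; 0/4/8/10/6
#1 andi  $1, $4, 10 ; 0/2/8/10/6
#2 and  $4, $4, $3 ; 0/2/8/10/2
#3 bne  $1, $0, L7 ; 0/2/8/10/2 ; →target
#4 xori  $0, $4, 2 ; 0/2/8/10/2
#7 slti  $4, $3, 13 ; 0/2/8/10/1
#8 slti  $2, $1, 13 ; 0/2/1/10/1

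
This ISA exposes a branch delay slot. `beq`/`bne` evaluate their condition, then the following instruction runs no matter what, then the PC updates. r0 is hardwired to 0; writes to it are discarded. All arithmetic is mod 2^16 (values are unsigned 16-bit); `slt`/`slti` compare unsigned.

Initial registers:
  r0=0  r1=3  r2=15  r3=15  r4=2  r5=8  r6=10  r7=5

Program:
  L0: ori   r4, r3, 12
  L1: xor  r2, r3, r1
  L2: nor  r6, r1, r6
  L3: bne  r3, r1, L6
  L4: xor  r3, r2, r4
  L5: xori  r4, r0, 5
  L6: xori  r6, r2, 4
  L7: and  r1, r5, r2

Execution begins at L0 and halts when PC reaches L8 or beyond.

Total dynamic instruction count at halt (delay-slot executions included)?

7

[0] ori   r4, r3, 12  →  {r0:0, r1:3, r2:15, r3:15, r4:15, r5:8, r6:10, r7:5}
[1] xor  r2, r3, r1  →  {r0:0, r1:3, r2:12, r3:15, r4:15, r5:8, r6:10, r7:5}
[2] nor  r6, r1, r6  →  {r0:0, r1:3, r2:12, r3:15, r4:15, r5:8, r6:65524, r7:5}
[3] bne  r3, r1, L6  →  {r0:0, r1:3, r2:12, r3:15, r4:15, r5:8, r6:65524, r7:5}  ⟨branch taken⟩
[4] xor  r3, r2, r4  →  {r0:0, r1:3, r2:12, r3:3, r4:15, r5:8, r6:65524, r7:5}
[6] xori  r6, r2, 4  →  {r0:0, r1:3, r2:12, r3:3, r4:15, r5:8, r6:8, r7:5}
[7] and  r1, r5, r2  →  {r0:0, r1:8, r2:12, r3:3, r4:15, r5:8, r6:8, r7:5}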